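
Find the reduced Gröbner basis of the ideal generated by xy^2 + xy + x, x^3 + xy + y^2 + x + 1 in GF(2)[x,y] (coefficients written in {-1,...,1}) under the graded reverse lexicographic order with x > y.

This is the nonlinear analogue of row-reducing a linear system.

f_1 = xy^2 + xy + x, LT = xy^2.
f_2 = x^3 + xy + y^2 + x + 1, LT = x^3.

S(f_1,f_2): lcm = x^3y^2. S = x^3y + xy^3 + y^4 + x^3 + xy^2 + y^2.
  leading term x^3y: subtract (y)·f_2 from x^3y + xy^3 + y^4 + x^3 + xy^2 + y^2 → xy^3 + y^4 + x^3 + y^3 + xy + y^2 + y
  leading term xy^3: subtract (y)·f_1 from xy^3 + y^4 + x^3 + y^3 + xy + y^2 + y → y^4 + x^3 + xy^2 + y^3 + y^2 + y
  leading term y^4: no divisor's leading term divides it; move y^4 to the remainder.
  leading term x^3: subtract (1)·f_2 from x^3 + xy^2 + y^3 + y^2 + y → xy^2 + y^3 + xy + x + y + 1
  leading term xy^2: subtract (1)·f_1 from xy^2 + y^3 + xy + x + y + 1 → y^3 + y + 1
  leading term y^3: no divisor's leading term divides it; move y^3 to the remainder.
  leading term y: no divisor's leading term divides it; move y to the remainder.
  leading term 1: no divisor's leading term divides it; move 1 to the remainder.
  remainder y^4 + y^3 + y + 1 ≠ 0; add g_3 = y^4 + y^3 + y + 1 to the basis.

The other S-polynomials (S(f_1,g_3), S(f_2,g_3)) all reduce to 0 modulo the current basis, so we have a Gröbner basis.

G = {y^4 + y^3 + y + 1, x^3 + xy + y^2 + x + 1, xy^2 + xy + x}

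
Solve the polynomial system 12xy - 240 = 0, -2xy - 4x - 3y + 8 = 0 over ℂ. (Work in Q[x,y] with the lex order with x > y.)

Compute a lex Gröbner basis by Buchberger's algorithm.
f_1 = 12xy - 240, LT = xy.
f_2 = -2xy - 4x - 3y + 8, LT = xy.

S(f_1,f_2): lcm = xy. S = -2x - 3/2y - 16.
  leading term x: no divisor's leading term divides it; move -2x to the remainder.
  leading term y: no divisor's leading term divides it; move -3/2y to the remainder.
  leading term 1: no divisor's leading term divides it; move -16 to the remainder.
  remainder -2x - 3/2y - 16 ≠ 0; add h_3 = -2x - 3/2y - 16 to the basis.

S(f_1,h_3): lcm = xy. S = -3/4y^2 - 8y - 20.
  leading term y^2: no divisor's leading term divides it; move -3/4y^2 to the remainder.
  leading term y: no divisor's leading term divides it; move -8y to the remainder.
  leading term 1: no divisor's leading term divides it; move -20 to the remainder.
  remainder -3/4y^2 - 8y - 20 ≠ 0; add h_4 = -3/4y^2 - 8y - 20 to the basis.

The other S-polynomials (S(f_2,h_3), S(f_1,h_4), S(f_2,h_4), S(h_3,h_4)) all reduce to 0 modulo the current basis, so we have a Gröbner basis.
Inter-reduce: drop elements whose leading term is divisible by another's, tail-reduce, and make monic.
Reduced Gröbner basis: {x + 3/4y + 8, y^2 + 32/3y + 80/3}.

The lex basis is triangular: the last element involves only y. Solving y^2 + 32/3y + 80/3 = 0 gives y ∈ {-20/3, -4}; substituting each value into the earlier elements determines the remaining variables.
  y = -20/3: the earlier basis element becomes x + 3 = 0, giving x = -3 — point (-3, -20/3).
  y = -4: the earlier basis element becomes x + 5 = 0, giving x = -5 — point (-5, -4).
Check: every point annihilates each of the original generators.

{(-3, -20/3), (-5, -4)}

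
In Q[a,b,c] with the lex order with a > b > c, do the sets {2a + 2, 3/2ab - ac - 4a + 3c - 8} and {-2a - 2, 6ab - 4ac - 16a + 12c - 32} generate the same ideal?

Yes, the ideals are equal.

For a fixed monomial order, each ideal has a unique reduced Gröbner basis; comparing bases decides equality.
Buchberger on the first generating set:
f_1 = 2a + 2, LT = a.
f_2 = 3/2ab - ac - 4a + 3c - 8, LT = ab.

S(f_1,f_2): lcm = ab. S = 2/3ac + 8/3a + b - 2c + 16/3.
  leading term ac: subtract (1/3c)·f_1 from 2/3ac + 8/3a + b - 2c + 16/3 → 8/3a + b - 8/3c + 16/3
  leading term a: subtract (4/3)·f_1 from 8/3a + b - 8/3c + 16/3 → b - 8/3c + 8/3
  leading term b: no divisor's leading term divides it; move b to the remainder.
  leading term c: no divisor's leading term divides it; move -8/3c to the remainder.
  leading term 1: no divisor's leading term divides it; move 8/3 to the remainder.
  remainder b - 8/3c + 8/3 ≠ 0; add g_3 = b - 8/3c + 8/3 to the basis.

The other S-polynomials (S(f_1,g_3), S(f_2,g_3)) all reduce to 0 modulo the current basis, so we have a Gröbner basis.
Inter-reduce: drop elements whose leading term is divisible by another's, tail-reduce, and make monic.
Reduced Gröbner basis: {a + 1, b - 8/3c + 8/3}.

Buchberger on the second generating set:
h_1 = -2a - 2, LT = a.
h_2 = 6ab - 4ac - 16a + 12c - 32, LT = ab.

S(h_1,h_2): lcm = ab. S = 2/3ac + 8/3a + b - 2c + 16/3.
  leading term ac: subtract (-1/3c)·h_1 from 2/3ac + 8/3a + b - 2c + 16/3 → 8/3a + b - 8/3c + 16/3
  leading term a: subtract (-4/3)·h_1 from 8/3a + b - 8/3c + 16/3 → b - 8/3c + 8/3
  leading term b: no divisor's leading term divides it; move b to the remainder.
  leading term c: no divisor's leading term divides it; move -8/3c to the remainder.
  leading term 1: no divisor's leading term divides it; move 8/3 to the remainder.
  remainder b - 8/3c + 8/3 ≠ 0; add k_3 = b - 8/3c + 8/3 to the basis.

The other S-polynomials (S(h_1,k_3), S(h_2,k_3)) all reduce to 0 modulo the current basis, so we have a Gröbner basis.
Inter-reduce: drop elements whose leading term is divisible by another's, tail-reduce, and make monic.
Reduced Gröbner basis: {a + 1, b - 8/3c + 8/3}.

These coincide, so the ideals are equal.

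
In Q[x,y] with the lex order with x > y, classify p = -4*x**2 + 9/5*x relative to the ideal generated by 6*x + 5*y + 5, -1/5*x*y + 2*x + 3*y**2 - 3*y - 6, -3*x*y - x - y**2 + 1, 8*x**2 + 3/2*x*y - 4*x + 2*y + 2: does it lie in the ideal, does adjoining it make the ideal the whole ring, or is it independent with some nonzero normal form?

-4*x**2 + 9/5*x lies in I (it reduces to 0).

First compute the reduced Gröbner basis of I by Buchberger's algorithm.
f_1 = 6*x + 5*y + 5, LT = x.
f_2 = -1/5*x*y + 2*x + 3*y**2 - 3*y - 6, LT = x*y.
f_3 = -3*x*y - x - y**2 + 1, LT = x*y.
f_4 = 8*x**2 + 3/2*x*y - 4*x + 2*y + 2, LT = x**2.

S(f_1,f_2): lcm = x*y. S = 10*x + 95/6*y**2 - 85/6*y - 30.
  reduce S modulo (f_1, f_2, f_3, f_4):
  remainder 95/6*y**2 - 45/2*y - 115/3 ≠ 0; add h_5 = 95/6*y**2 - 45/2*y - 115/3 to the basis.

S(f_1,f_3): lcm = x*y. S = -1/3*x + 1/2*y**2 + 5/6*y + 1/3.
  reduce S modulo (f_1, f_2, f_3, f_4, h_5):
  remainder 623/342*y + 623/342 ≠ 0; add h_6 = 623/342*y + 623/342 to the basis.

The other S-polynomials (S(f_1,f_4), S(f_2,f_3), S(f_2,f_4), S(f_3,f_4), S(f_1,h_5), S(f_2,h_5), S(f_3,h_5), S(f_4,h_5), S(f_1,h_6), S(f_2,h_6), S(f_3,h_6), S(f_4,h_6), S(h_5,h_6)) all reduce to 0 modulo the current basis, so we have a Gröbner basis.
Inter-reduce: drop elements whose leading term is divisible by another's, tail-reduce, and make monic.
Reduced Gröbner basis: {x, y + 1}.
Label its elements g_1 = x, g_2 = y + 1.

Reduce p = -4*x**2 + 9/5*x modulo G:
  leading term x**2: subtract (-4*x)·g_1 from -4*x**2 + 9/5*x → 9/5*x
  leading term x: subtract (9/5)·g_1 from 9/5*x → 0
  normal form = 0.
Since the normal form is 0, p ∈ I.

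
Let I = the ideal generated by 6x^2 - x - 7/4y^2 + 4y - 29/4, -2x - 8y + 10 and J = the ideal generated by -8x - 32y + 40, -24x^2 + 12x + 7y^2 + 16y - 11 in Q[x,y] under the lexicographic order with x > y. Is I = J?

Yes, the ideals are equal.

Two ideals are equal iff their reduced Gröbner bases coincide (the reduced basis is unique for a fixed ordering).
Buchberger on the first generating set:
f_1 = 6x^2 - x - 7/4y^2 + 4y - 29/4, LT = x^2.
f_2 = -2x - 8y + 10, LT = x.

S(f_1,f_2): lcm = x^2. S = -4xy + 29/6x - 7/24y^2 + 2/3y - 29/24.
  reduce S modulo (f_1, f_2):
  remainder 377/24y^2 - 116/3y + 551/24 ≠ 0; add g_3 = 377/24y^2 - 116/3y + 551/24 to the basis.

The other S-polynomials (S(f_1,g_3), S(f_2,g_3)) all reduce to 0 modulo the current basis, so we have a Gröbner basis.
Inter-reduce: drop elements whose leading term is divisible by another's, tail-reduce, and make monic.
Reduced Gröbner basis: {x + 4y - 5, y^2 - 32/13y + 19/13}.

Buchberger on the second generating set:
h_1 = -8x - 32y + 40, LT = x.
h_2 = -24x^2 + 12x + 7y^2 + 16y - 11, LT = x^2.

S(h_1,h_2): lcm = x^2. S = 4xy - 9/2x + 7/24y^2 + 2/3y - 11/24.
  reduce S modulo (h_1, h_2):
  remainder -377/24y^2 + 116/3y - 551/24 ≠ 0; add k_3 = -377/24y^2 + 116/3y - 551/24 to the basis.

The other S-polynomials (S(h_1,k_3), S(h_2,k_3)) all reduce to 0 modulo the current basis, so we have a Gröbner basis.
Inter-reduce: drop elements whose leading term is divisible by another's, tail-reduce, and make monic.
Reduced Gröbner basis: {x + 4y - 5, y^2 - 32/13y + 19/13}.

These coincide, so the ideals are equal.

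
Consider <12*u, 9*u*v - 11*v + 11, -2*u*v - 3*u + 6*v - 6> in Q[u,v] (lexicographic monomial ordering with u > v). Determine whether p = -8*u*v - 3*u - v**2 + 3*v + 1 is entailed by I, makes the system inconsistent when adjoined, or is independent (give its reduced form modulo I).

First compute the reduced Gröbner basis of I by Buchberger's algorithm.
f_1 = 12*u, LT = u.
f_2 = 9*u*v - 11*v + 11, LT = u*v.
f_3 = -2*u*v - 3*u + 6*v - 6, LT = u*v.

S(f_1,f_2): lcm = u*v. S = 11/9*v - 11/9.
  reduce S modulo (f_1, f_2, f_3):
  remainder 11/9*v - 11/9 ≠ 0; add h_4 = 11/9*v - 11/9 to the basis.

The other S-polynomials (S(f_1,f_3), S(f_2,f_3), S(f_1,h_4), S(f_2,h_4), S(f_3,h_4)) all reduce to 0 modulo the current basis, so we have a Gröbner basis.
Inter-reduce: drop elements whose leading term is divisible by another's, tail-reduce, and make monic.
Reduced Gröbner basis: {u, v - 1}.
Label its elements g_1 = u, g_2 = v - 1.

Reduce p = -8*u*v - 3*u - v**2 + 3*v + 1 modulo G:
  leading term u*v: subtract (-8*v)·g_1 from -8*u*v - 3*u - v**2 + 3*v + 1 → -3*u - v**2 + 3*v + 1
  leading term u: subtract (-3)·g_1 from -3*u - v**2 + 3*v + 1 → -v**2 + 3*v + 1
  leading term v**2: subtract (-v)·g_2 from -v**2 + 3*v + 1 → 2*v + 1
  leading term v: subtract (2)·g_2 from 2*v + 1 → 3
  leading term 1: no divisor's leading term divides it; move 3 to the remainder.
  normal form = 3.
The normal form is nonzero, so p ∉ I. Since p minus its normal form lies in I, I + (p) = I + (r) where r = 3; decide whether this ideal is the whole ring.
Here r = 3 is a nonzero constant, hence a unit: 1 ∈ I + (p), the Gröbner basis of I + (p) is {1}, and the enlarged system has no common solution — adjoining p is inconsistent.

Adjoining -8*u*v - 3*u - v**2 + 3*v + 1 makes the ideal the whole ring: the system is inconsistent.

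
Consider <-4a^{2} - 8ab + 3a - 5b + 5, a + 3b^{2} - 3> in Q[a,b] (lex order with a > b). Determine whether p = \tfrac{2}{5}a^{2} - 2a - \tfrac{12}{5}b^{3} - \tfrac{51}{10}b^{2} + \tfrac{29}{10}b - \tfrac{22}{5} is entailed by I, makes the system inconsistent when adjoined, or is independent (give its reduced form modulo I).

Adjoining \tfrac{2}{5}a^{2} - 2a - \tfrac{12}{5}b^{3} - \tfrac{51}{10}b^{2} + \tfrac{29}{10}b - \tfrac{22}{5} makes the ideal the whole ring: the system is inconsistent.

First compute the reduced Gröbner basis of I by Buchberger's algorithm.
f_1 = -4a^{2} - 8ab + 3a - 5b + 5, LT = a^{2}.
f_2 = a + 3b^{2} - 3, LT = a.

S(f_1,f_2): lcm = a^{2}. S = -3ab^{2} + 2ab + \tfrac{9}{4}a + \tfrac{5}{4}b - \tfrac{5}{4}.
  reduce S modulo (f_1, f_2):
  remainder 9b^{4} - 6b^{3} - \tfrac{63}{4}b^{2} + \tfrac{29}{4}b + \tfrac{11}{2} ≠ 0; add h_3 = 9b^{4} - 6b^{3} - \tfrac{63}{4}b^{2} + \tfrac{29}{4}b + \tfrac{11}{2} to the basis.

The other S-polynomials (S(f_1,h_3), S(f_2,h_3)) all reduce to 0 modulo the current basis, so we have a Gröbner basis.
Inter-reduce: drop elements whose leading term is divisible by another's, tail-reduce, and make monic.
Reduced Gröbner basis: {a + 3b^{2} - 3, b^{4} - \tfrac{2}{3}b^{3} - \tfrac{7}{4}b^{2} + \tfrac{29}{36}b + \tfrac{11}{18}}.
Label its elements g_1 = a + 3b^{2} - 3, g_2 = b^{4} - \tfrac{2}{3}b^{3} - \tfrac{7}{4}b^{2} + \tfrac{29}{36}b + \tfrac{11}{18}.

Reduce p = \tfrac{2}{5}a^{2} - 2a - \tfrac{12}{5}b^{3} - \tfrac{51}{10}b^{2} + \tfrac{29}{10}b - \tfrac{22}{5} modulo G:
  leading term a^{2}: subtract (\tfrac{2}{5}a)·g_1 from \tfrac{2}{5}a^{2} - 2a - \tfrac{12}{5}b^{3} - \tfrac{51}{10}b^{2} + \tfrac{29}{10}b - \tfrac{22}{5} → -\tfrac{6}{5}ab^{2} - \tfrac{4}{5}a - \tfrac{12}{5}b^{3} - \tfrac{51}{10}b^{2} + \tfrac{29}{10}b - \tfrac{22}{5}
  leading term ab^{2}: subtract (-\tfrac{6}{5}b^{2})·g_1 from -\tfrac{6}{5}ab^{2} - \tfrac{4}{5}a - \tfrac{12}{5}b^{3} - \tfrac{51}{10}b^{2} + \tfrac{29}{10}b - \tfrac{22}{5} → -\tfrac{4}{5}a + \tfrac{18}{5}b^{4} - \tfrac{12}{5}b^{3} - \tfrac{87}{10}b^{2} + \tfrac{29}{10}b - \tfrac{22}{5}
  leading term a: subtract (-\tfrac{4}{5})·g_1 from -\tfrac{4}{5}a + \tfrac{18}{5}b^{4} - \tfrac{12}{5}b^{3} - \tfrac{87}{10}b^{2} + \tfrac{29}{10}b - \tfrac{22}{5} → \tfrac{18}{5}b^{4} - \tfrac{12}{5}b^{3} - \tfrac{63}{10}b^{2} + \tfrac{29}{10}b - \tfrac{34}{5}
  leading term b^{4}: subtract (\tfrac{18}{5})·g_2 from \tfrac{18}{5}b^{4} - \tfrac{12}{5}b^{3} - \tfrac{63}{10}b^{2} + \tfrac{29}{10}b - \tfrac{34}{5} → -9
  leading term 1: no divisor's leading term divides it; move -9 to the remainder.
  normal form = -9.
The normal form is nonzero, so p ∉ I. Since p minus its normal form lies in I, I + (p) = I + (r) where r = -9; decide whether this ideal is the whole ring.
Here r = -9 is a nonzero constant, hence a unit: 1 ∈ I + (p), the Gröbner basis of I + (p) is {1}, and the enlarged system has no common solution — adjoining p is inconsistent.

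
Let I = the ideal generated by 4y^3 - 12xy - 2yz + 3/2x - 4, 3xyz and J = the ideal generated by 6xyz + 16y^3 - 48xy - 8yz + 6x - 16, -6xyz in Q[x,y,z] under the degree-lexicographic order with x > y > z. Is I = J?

Yes, the ideals are equal.

Since reduced Gröbner bases are canonical representatives of ideals under a given ordering, it suffices to compute and compare them.
Buchberger on the first generating set:
f_1 = 4y^3 - 12xy - 2yz + 3/2x - 4, LT = y^3.
f_2 = 3xyz, LT = xyz.

S(f_1,f_2): lcm = xy^3z. S = -3x^2yz - 1/2xyz^2 + 3/8x^2z - xz.
  leading term x^2yz: subtract (-x)·f_2 from -3x^2yz - 1/2xyz^2 + 3/8x^2z - xz → -1/2xyz^2 + 3/8x^2z - xz
  leading term xyz^2: subtract (-1/6z)·f_2 from -1/2xyz^2 + 3/8x^2z - xz → 3/8x^2z - xz
  leading term x^2z: no divisor's leading term divides it; move 3/8x^2z to the remainder.
  leading term xz: no divisor's leading term divides it; move -xz to the remainder.
  remainder 3/8x^2z - xz ≠ 0; add g_3 = 3/8x^2z - xz to the basis.

The other S-polynomials (S(f_1,g_3), S(f_2,g_3)) all reduce to 0 modulo the current basis, so we have a Gröbner basis.
Inter-reduce: drop elements whose leading term is divisible by another's, tail-reduce, and make monic.
Reduced Gröbner basis: {x^2z - 8/3xz, xyz, y^3 - 3xy - 1/2yz + 3/8x - 1}.

Buchberger on the second generating set:
h_1 = 6xyz + 16y^3 - 48xy - 8yz + 6x - 16, LT = xyz.
h_2 = -6xyz, LT = xyz.

S(h_1,h_2): lcm = xyz. S = 8/3y^3 - 8xy - 4/3yz + x - 8/3.
  leading term y^3: no divisor's leading term divides it; move 8/3y^3 to the remainder.
  leading term xy: no divisor's leading term divides it; move -8xy to the remainder.
  leading term yz: no divisor's leading term divides it; move -4/3yz to the remainder.
  leading term x: no divisor's leading term divides it; move x to the remainder.
  leading term 1: no divisor's leading term divides it; move -8/3 to the remainder.
  remainder 8/3y^3 - 8xy - 4/3yz + x - 8/3 ≠ 0; add k_3 = 8/3y^3 - 8xy - 4/3yz + x - 8/3 to the basis.

S(h_1,k_3): lcm = xy^3z. S = 8/3y^5 + 3x^2yz - 8xy^3 + 1/2xyz^2 - 4/3y^3z - 3/8x^2z + xy^2 + xz - 8/3y^2.
  leading term y^5: subtract (y^2)·k_3 from 8/3y^5 + 3x^2yz - 8xy^3 + 1/2xyz^2 - 4/3y^3z - 3/8x^2z + xy^2 + xz - 8/3y^2 → 3x^2yz + 1/2xyz^2 - 3/8x^2z + xz
  leading term x^2yz: subtract (1/2x)·h_1 from 3x^2yz + 1/2xyz^2 - 3/8x^2z + xz → -8xy^3 + 1/2xyz^2 + 24x^2y - 3/8x^2z + 4xyz - 3x^2 + xz + 8x
  leading term xy^3: subtract (-3x)·k_3 from -8xy^3 + 1/2xyz^2 + 24x^2y - 3/8x^2z + 4xyz - 3x^2 + xz + 8x → 1/2xyz^2 - 3/8x^2z + xz
  leading term xyz^2: subtract (1/12z)·h_1 from 1/2xyz^2 - 3/8x^2z + xz → -4/3y^3z - 3/8x^2z + 4xyz + 2/3yz^2 + 1/2xz + 4/3z
  leading term y^3z: subtract (-1/2z)·k_3 from -4/3y^3z - 3/8x^2z + 4xyz + 2/3yz^2 + 1/2xz + 4/3z → -3/8x^2z + xz
  leading term x^2z: no divisor's leading term divides it; move -3/8x^2z to the remainder.
  leading term xz: no divisor's leading term divides it; move xz to the remainder.
  remainder -3/8x^2z + xz ≠ 0; add k_4 = -3/8x^2z + xz to the basis.

The other S-polynomials (S(h_2,k_3), S(h_1,k_4), S(h_2,k_4), S(k_3,k_4)) all reduce to 0 modulo the current basis, so we have a Gröbner basis.
Inter-reduce: drop elements whose leading term is divisible by another's, tail-reduce, and make monic.
Reduced Gröbner basis: {x^2z - 8/3xz, xyz, y^3 - 3xy - 1/2yz + 3/8x - 1}.

These coincide, so the ideals are equal.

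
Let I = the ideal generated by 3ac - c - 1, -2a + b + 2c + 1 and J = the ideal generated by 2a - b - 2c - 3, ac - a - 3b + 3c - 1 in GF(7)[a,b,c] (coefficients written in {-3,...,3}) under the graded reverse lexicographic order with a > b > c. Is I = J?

No, the ideals differ.

Two ideals are equal iff their reduced Gröbner bases coincide (the reduced basis is unique for a fixed ordering).
Buchberger on the first generating set:
f_1 = 3ac - c - 1, LT = ac.
f_2 = -2a + b + 2c + 1, LT = a.

S(f_1,f_2): lcm = ac. S = -3bc + c^2 - c + 2.
  reduce S modulo (f_1, f_2):
  remainder -3bc + c^2 - c + 2 ≠ 0; add g_3 = -3bc + c^2 - c + 2 to the basis.

The other S-polynomials (S(f_1,g_3), S(f_2,g_3)) all reduce to 0 modulo the current basis, so we have a Gröbner basis.
Inter-reduce: drop elements whose leading term is divisible by another's, tail-reduce, and make monic.
Reduced Gröbner basis: {bc + 2c^2 - 2c - 3, a + 3b - c + 3}.

Buchberger on the second generating set:
h_1 = 2a - b - 2c - 3, LT = a.
h_2 = ac - a - 3b + 3c - 1, LT = ac.

S(h_1,h_2): lcm = ac. S = 3bc - c^2 + a + 3b - c + 1.
  reduce S modulo (h_1, h_2):
  remainder 3bc - c^2 - 1 ≠ 0; add k_3 = 3bc - c^2 - 1 to the basis.

The other S-polynomials (S(h_1,k_3), S(h_2,k_3)) all reduce to 0 modulo the current basis, so we have a Gröbner basis.
Inter-reduce: drop elements whose leading term is divisible by another's, tail-reduce, and make monic.
Reduced Gröbner basis: {bc + 2c^2 + 2, a + 3b - c + 2}.

These differ, so the ideals are not equal.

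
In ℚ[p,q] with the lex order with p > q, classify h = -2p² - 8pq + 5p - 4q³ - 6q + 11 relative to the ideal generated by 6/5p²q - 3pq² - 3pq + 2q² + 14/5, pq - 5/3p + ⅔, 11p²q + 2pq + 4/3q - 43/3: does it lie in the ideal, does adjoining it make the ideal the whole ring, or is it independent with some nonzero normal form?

First compute the reduced Gröbner basis of I by Buchberger's algorithm.
f_1 = 6/5p²q - 3pq² - 3pq + 2q² + 14/5, LT = p²q.
f_2 = pq - 5/3p + ⅔, LT = pq.
f_3 = 11p²q + 2pq + 4/3q - 43/3, LT = p²q.

S(f_1,f_2): lcm = p²q. S = 5/3p² - 5/2pq² - 5/2pq - ⅔p + 5/3q² + 7/3.
  leading term p²: no divisor's leading term divides it; move 5/3p² to the remainder.
  leading term pq²: subtract (-5/2q)·f_2 from -5/2pq² - 5/2pq - ⅔p + 5/3q² + 7/3 → -20/3pq - ⅔p + 5/3q² + 5/3q + 7/3
  leading term pq: subtract (-20/3)·f_2 from -20/3pq - ⅔p + 5/3q² + 5/3q + 7/3 → -106/9p + 5/3q² + 5/3q + 61/9
  leading term p: no divisor's leading term divides it; move -106/9p to the remainder.
  leading term q²: no divisor's leading term divides it; move 5/3q² to the remainder.
  leading term q: no divisor's leading term divides it; move 5/3q to the remainder.
  leading term 1: no divisor's leading term divides it; move 61/9 to the remainder.
  remainder 5/3p² - 106/9p + 5/3q² + 5/3q + 61/9 ≠ 0; add k_4 = 5/3p² - 106/9p + 5/3q² + 5/3q + 61/9 to the basis.

S(f_1,f_3): lcm = p²q. S = -5/2pq² - 59/22pq + 5/3q² - 4/33q + 40/11.
  leading term pq²: subtract (-5/2q)·f_2 from -5/2pq² - 59/22pq + 5/3q² - 4/33q + 40/11 → -226/33pq + 5/3q² + 17/11q + 40/11
  leading term pq: subtract (-226/33)·f_2 from -226/33pq + 5/3q² + 17/11q + 40/11 → -1130/99p + 5/3q² + 17/11q + 812/99
  leading term p: no divisor's leading term divides it; move -1130/99p to the remainder.
  leading term q²: no divisor's leading term divides it; move 5/3q² to the remainder.
  leading term q: no divisor's leading term divides it; move 17/11q to the remainder.
  leading term 1: no divisor's leading term divides it; move 812/99 to the remainder.
  remainder -1130/99p + 5/3q² + 17/11q + 812/99 ≠ 0; add k_5 = -1130/99p + 5/3q² + 17/11q + 812/99 to the basis.

S(f_1,k_4): lcm = p²q. S = -5/2pq² + 137/30pq - q³ + ⅔q² - 61/15q + 7/3.
  leading term pq²: subtract (-5/2q)·f_2 from -5/2pq² + 137/30pq - q³ + ⅔q² - 61/15q + 7/3 → ⅖pq - q³ + ⅔q² - 12/5q + 7/3
  leading term pq: subtract (⅖)·f_2 from ⅖pq - q³ + ⅔q² - 12/5q + 7/3 → ⅔p - q³ + ⅔q² - 12/5q + 31/15
  leading term p: subtract (-33/565)·k_5 from ⅔p - q³ + ⅔q² - 12/5q + 31/15 → -q³ + 259/339q² - 261/113q + 863/339
  leading term q³: no divisor's leading term divides it; move -q³ to the remainder.
  leading term q²: no divisor's leading term divides it; move 259/339q² to the remainder.
  leading term q: no divisor's leading term divides it; move -261/113q to the remainder.
  leading term 1: no divisor's leading term divides it; move 863/339 to the remainder.
  remainder -q³ + 259/339q² - 261/113q + 863/339 ≠ 0; add k_6 = -q³ + 259/339q² - 261/113q + 863/339 to the basis.

S(f_1,k_5): lcm = p²q. S = 33/226pq³ - 1336/565pq² - 2013/1130pq + 5/3q² + 7/3.
  leading term pq³: subtract (33/226q²)·f_2 from 33/226pq³ - 1336/565pq² - 2013/1130pq + 5/3q² + 7/3 → -2397/1130pq² - 2013/1130pq + 532/339q² + 7/3
  leading term pq²: subtract (-2397/1130q)·f_2 from -2397/1130pq² - 2013/1130pq + 532/339q² + 7/3 → -3004/565pq + 532/339q² + 799/565q + 7/3
  leading term pq: subtract (-3004/565)·f_2 from -3004/565pq + 532/339q² + 799/565q + 7/3 → -3004/339p + 532/339q² + 799/565q + 3321/565
  leading term p: subtract (49566/63845)·k_5 from -3004/339p + 532/339q² + 799/565q + 3321/565 → 10550/38307q² + 2737/12769q - 18761/38307
  leading term q²: no divisor's leading term divides it; move 10550/38307q² to the remainder.
  leading term q: no divisor's leading term divides it; move 2737/12769q to the remainder.
  leading term 1: no divisor's leading term divides it; move -18761/38307 to the remainder.
  remainder 10550/38307q² + 2737/12769q - 18761/38307 ≠ 0; add k_7 = 10550/38307q² + 2737/12769q - 18761/38307 to the basis.

S(f_2,k_5): lcm = pq. S = -5/3p + 33/226q³ + 153/1130q² + 406/565q + ⅔.
  leading term p: subtract (33/226)·k_5 from -5/3p + 33/226q³ + 153/1130q² + 406/565q + ⅔ → 33/226q³ - 61/565q² + 557/1130q - 60/113
  leading term q³: subtract (-33/226)·k_6 from 33/226q³ - 61/565q² + 557/1130q - 60/113 → 459/127690q² + 9938/63845q - 4067/25538
  leading term q²: subtract (1377/105500)·k_7 from 459/127690q² + 9938/63845q - 4067/25538 → 1822327/11921500q - 1822327/11921500
  leading term q: no divisor's leading term divides it; move 1822327/11921500q to the remainder.
  leading term 1: no divisor's leading term divides it; move -1822327/11921500 to the remainder.
  remainder 1822327/11921500q - 1822327/11921500 ≠ 0; add k_8 = 1822327/11921500q - 1822327/11921500 to the basis.

The other S-polynomials (S(f_2,f_3), S(f_2,k_4), S(f_3,k_4), S(f_3,k_5), S(k_4,k_5), S(f_1,k_6), S(f_2,k_6), S(f_3,k_6), S(k_4,k_6), S(k_5,k_6), S(f_1,k_7), S(f_2,k_7), S(f_3,k_7), S(k_4,k_7), S(k_5,k_7), S(k_6,k_7), S(f_1,k_8), S(f_2,k_8), S(f_3,k_8), S(k_4,k_8), S(k_5,k_8), S(k_6,k_8), S(k_7,k_8)) all reduce to 0 modulo the current basis, so we have a Gröbner basis.
Inter-reduce: drop elements whose leading term is divisible by another's, tail-reduce, and make monic.
Reduced Gröbner basis: {p - 1, q - 1}.
Label its elements g_1 = p - 1, g_2 = q - 1.

Reduce h = -2p² - 8pq + 5p - 4q³ - 6q + 11 modulo G:
  leading term p²: subtract (-2p)·g_1 from -2p² - 8pq + 5p - 4q³ - 6q + 11 → -8pq + 3p - 4q³ - 6q + 11
  leading term pq: subtract (-8q)·g_1 from -8pq + 3p - 4q³ - 6q + 11 → 3p - 4q³ - 14q + 11
  leading term p: subtract (3)·g_1 from 3p - 4q³ - 14q + 11 → -4q³ - 14q + 14
  leading term q³: subtract (-4q²)·g_2 from -4q³ - 14q + 14 → -4q² - 14q + 14
  leading term q²: subtract (-4q)·g_2 from -4q² - 14q + 14 → -18q + 14
  leading term q: subtract (-18)·g_2 from -18q + 14 → -4
  leading term 1: no divisor's leading term divides it; move -4 to the remainder.
  normal form = -4.
The normal form is nonzero, so h ∉ I. Since h minus its normal form lies in I, I + (h) = I + (r) where r = -4; decide whether this ideal is the whole ring.
Here r = -4 is a nonzero constant, hence a unit: 1 ∈ I + (h), the Gröbner basis of I + (h) is {1}, and the enlarged system has no common solution — adjoining h is inconsistent.

Adjoining -2p² - 8pq + 5p - 4q³ - 6q + 11 makes the ideal the whole ring: the system is inconsistent.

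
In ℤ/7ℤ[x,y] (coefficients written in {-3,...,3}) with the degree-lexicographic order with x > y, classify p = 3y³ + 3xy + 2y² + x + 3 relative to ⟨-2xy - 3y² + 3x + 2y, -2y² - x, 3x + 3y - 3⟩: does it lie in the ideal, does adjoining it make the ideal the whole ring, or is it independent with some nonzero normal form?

First compute the reduced Gröbner basis of I by Buchberger's algorithm.
f_1 = -2xy - 3y² + 3x + 2y, LT = xy.
f_2 = -2y² - x, LT = y².
f_3 = 3x + 3y - 3, LT = x.

S(f_1,f_2): lcm = xy². S = -2y³ + 3x² + 2xy - y².
  leading term y³: subtract (y)·f_2 from -2y³ + 3x² + 2xy - y² → 3x² + 3xy - y²
  leading term x²: subtract (x)·f_3 from 3x² + 3xy - y² → -y² + 3x
  leading term y²: subtract (-3)·f_2 from -y² + 3x → 0
  remainder 0.

S(f_1,f_3): lcm = xy. S = -3y² + 2x.
  leading term y²: subtract (-2)·f_2 from -3y² + 2x → 0
  remainder 0.

S(f_2,f_3): leading monomials are coprime, so the S-polynomial reduces to 0 (Buchberger's first criterion).
Every S-polynomial of the final basis reduces to 0, so we have a Gröbner basis.
Inter-reduce: drop elements whose leading term is divisible by another's, tail-reduce, and make monic.
Reduced Gröbner basis: {y² + 3y - 3, x + y - 1}.
Label its elements g_1 = y² + 3y - 3, g_2 = x + y - 1.

Reduce p = 3y³ + 3xy + 2y² + x + 3 modulo G:
  leading term y³: subtract (3y)·g_1 from 3y³ + 3xy + 2y² + x + 3 → 3xy + x + 2y + 3
  leading term xy: subtract (3y)·g_2 from 3xy + x + 2y + 3 → -3y² + x - 2y + 3
  leading term y²: subtract (-3)·g_1 from -3y² + x - 2y + 3 → x + 1
  leading term x: subtract (1)·g_2 from x + 1 → -y + 2
  leading term y: no divisor's leading term divides it; move -y to the remainder.
  leading term 1: no divisor's leading term divides it; move 2 to the remainder.
  normal form = -y + 2.
The normal form is nonzero, so p ∉ I. Since p minus its normal form lies in I, I + (p) = I + (r) where r = -y + 2; decide whether this ideal is the whole ring.
Run Buchberger on G together with r (pairs among the g_i already reduce to 0 since G is a Gröbner basis):
g_1 = y² + 3y - 3, LT = y².
g_2 = x + y - 1, LT = x.
r = -y + 2, LT = y.

S(g_1,g_2): leading monomials are coprime, so the S-polynomial reduces to 0 (Buchberger's first criterion).
S(g_1,r): lcm = y². S = -2y - 3.
  leading term y: subtract (2)·r from -2y - 3 → 0
  remainder 0.

S(g_2,r): leading monomials are coprime, so the S-polynomial reduces to 0 (Buchberger's first criterion).
Every S-polynomial of the final basis reduces to 0, so we have a Gröbner basis.
Inter-reduce: drop elements whose leading term is divisible by another's, tail-reduce, and make monic.
Reduced Gröbner basis: {x + 1, y - 2}.
The reduced Gröbner basis of I + (p) is {x + 1, y - 2} ≠ {1}, a proper ideal, so the enlarged system stays consistent: p is independent of I, with normal form -y + 2.

Ideal membership is decidable via reduction modulo a Gröbner basis.

3y³ + 3xy + 2y² + x + 3 is independent of I; its normal form modulo I is -y + 2.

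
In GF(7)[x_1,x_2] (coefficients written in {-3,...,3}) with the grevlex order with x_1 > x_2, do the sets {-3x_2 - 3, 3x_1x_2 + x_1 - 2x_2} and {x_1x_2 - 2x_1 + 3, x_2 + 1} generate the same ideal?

Yes, the ideals are equal.

Two ideals are equal iff their reduced Gröbner bases coincide (the reduced basis is unique for a fixed ordering).
Buchberger on the first generating set:
f_1 = -3x_2 - 3, LT = x_2.
f_2 = 3x_1x_2 + x_1 - 2x_2, LT = x_1x_2.

S(f_1,f_2): lcm = x_1x_2. S = 3x_1 + 3x_2.
  leading term x_1: no divisor's leading term divides it; move 3x_1 to the remainder.
  leading term x_2: subtract (-1)·f_1 from 3x_2 → -3
  leading term 1: no divisor's leading term divides it; move -3 to the remainder.
  remainder 3x_1 - 3 ≠ 0; add g_3 = 3x_1 - 3 to the basis.

The other S-polynomials (S(f_1,g_3), S(f_2,g_3)) all reduce to 0 modulo the current basis, so we have a Gröbner basis.
Inter-reduce: drop elements whose leading term is divisible by another's, tail-reduce, and make monic.
Reduced Gröbner basis: {x_1 - 1, x_2 + 1}.

Buchberger on the second generating set:
h_1 = x_1x_2 - 2x_1 + 3, LT = x_1x_2.
h_2 = x_2 + 1, LT = x_2.

S(h_1,h_2): lcm = x_1x_2. S = -3x_1 + 3.
  leading term x_1: no divisor's leading term divides it; move -3x_1 to the remainder.
  leading term 1: no divisor's leading term divides it; move 3 to the remainder.
  remainder -3x_1 + 3 ≠ 0; add k_3 = -3x_1 + 3 to the basis.

The other S-polynomials (S(h_1,k_3), S(h_2,k_3)) all reduce to 0 modulo the current basis, so we have a Gröbner basis.
Inter-reduce: drop elements whose leading term is divisible by another's, tail-reduce, and make monic.
Reduced Gröbner basis: {x_1 - 1, x_2 + 1}.

These coincide, so the ideals are equal.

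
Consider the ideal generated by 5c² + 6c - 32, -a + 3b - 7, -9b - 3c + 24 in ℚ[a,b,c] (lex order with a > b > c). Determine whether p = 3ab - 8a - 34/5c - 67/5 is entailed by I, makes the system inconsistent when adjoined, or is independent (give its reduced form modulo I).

Adjoining 3ab - 8a - 34/5c - 67/5 makes the ideal the whole ring: the system is inconsistent.

First compute the reduced Gröbner basis of I by Buchberger's algorithm.
f_1 = 5c² + 6c - 32, LT = c².
f_2 = -a + 3b - 7, LT = a.
f_3 = -9b - 3c + 24, LT = b.

The S-polynomials (S(f_1,f_2), S(f_1,f_3), S(f_2,f_3)) all reduce to 0 modulo the current basis, so we have a Gröbner basis.
Inter-reduce: drop elements whose leading term is divisible by another's, tail-reduce, and make monic.
Reduced Gröbner basis: {a + c - 1, b + ⅓c - 8/3, c² + 6/5c - 32/5}.
Label its elements g_1 = a + c - 1, g_2 = b + ⅓c - 8/3, g_3 = c² + 6/5c - 32/5.

Reduce p = 3ab - 8a - 34/5c - 67/5 modulo G:
  leading term ab: subtract (3b)·g_1 from 3ab - 8a - 34/5c - 67/5 → -8a - 3bc + 3b - 34/5c - 67/5
  leading term a: subtract (-8)·g_1 from -8a - 3bc + 3b - 34/5c - 67/5 → -3bc + 3b + 6/5c - 107/5
  leading term bc: subtract (-3c)·g_2 from -3bc + 3b + 6/5c - 107/5 → 3b + c² - 34/5c - 107/5
  leading term b: subtract (3)·g_2 from 3b + c² - 34/5c - 107/5 → c² - 39/5c - 67/5
  leading term c²: subtract (1)·g_3 from c² - 39/5c - 67/5 → -9c - 7
  leading term c: no divisor's leading term divides it; move -9c to the remainder.
  leading term 1: no divisor's leading term divides it; move -7 to the remainder.
  normal form = -9c - 7.
The normal form is nonzero, so p ∉ I. Since p minus its normal form lies in I, I + (p) = I + (r) where r = -9c - 7; decide whether this ideal is the whole ring.
Run Buchberger on G together with r (pairs among the g_i already reduce to 0 since G is a Gröbner basis):
g_1 = a + c - 1, LT = a.
g_2 = b + ⅓c - 8/3, LT = b.
g_3 = c² + 6/5c - 32/5, LT = c².
r = -9c - 7, LT = c.

S(g_3,r): lcm = c². S = 19/45c - 32/5.
  leading term c: subtract (-19/405)·r from 19/45c - 32/5 → -545/81
  leading term 1: no divisor's leading term divides it; move -545/81 to the remainder.
  remainder -545/81 ≠ 0; add m_5 = -545/81 to the basis.

The other S-polynomials (S(g_1,g_2), S(g_1,g_3), S(g_1,r), S(g_2,g_3), S(g_2,r), S(g_1,m_5), S(g_2,m_5), S(g_3,m_5), S(r,m_5)) all reduce to 0 modulo the current basis, so we have a Gröbner basis.
Inter-reduce: drop elements whose leading term is divisible by another's, tail-reduce, and make monic.
Reduced Gröbner basis: {1}.
The reduced Gröbner basis of I + (p) is {1}: the ideal is the whole ring, so the enlarged system has no common solution — adjoining p is inconsistent.

Ideal membership is decidable via reduction modulo a Gröbner basis.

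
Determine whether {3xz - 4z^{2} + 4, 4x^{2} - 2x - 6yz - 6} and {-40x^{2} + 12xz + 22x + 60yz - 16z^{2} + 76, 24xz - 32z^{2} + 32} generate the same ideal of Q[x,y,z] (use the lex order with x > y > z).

No, the ideals differ.

Since reduced Gröbner bases are canonical representatives of ideals under a given ordering, it suffices to compute and compare them.
Buchberger on the first generating set:
f_1 = 3xz - 4z^{2} + 4, LT = xz.
f_2 = 4x^{2} - 2x - 6yz - 6, LT = x^{2}.

S(f_1,f_2): lcm = x^{2}z. S = -\tfrac{4}{3}xz^{2} + \tfrac{1}{2}xz + \tfrac{4}{3}x + \tfrac{3}{2}yz^{2} + \tfrac{3}{2}z.
  leading term xz^{2}: subtract (-\tfrac{4}{9}z)·f_1 from -\tfrac{4}{3}xz^{2} + \tfrac{1}{2}xz + \tfrac{4}{3}x + \tfrac{3}{2}yz^{2} + \tfrac{3}{2}z → \tfrac{1}{2}xz + \tfrac{4}{3}x + \tfrac{3}{2}yz^{2} - \tfrac{16}{9}z^{3} + \tfrac{59}{18}z
  leading term xz: subtract (\tfrac{1}{6})·f_1 from \tfrac{1}{2}xz + \tfrac{4}{3}x + \tfrac{3}{2}yz^{2} - \tfrac{16}{9}z^{3} + \tfrac{59}{18}z → \tfrac{4}{3}x + \tfrac{3}{2}yz^{2} - \tfrac{16}{9}z^{3} + \tfrac{2}{3}z^{2} + \tfrac{59}{18}z - \tfrac{2}{3}
  leading term x: no divisor's leading term divides it; move \tfrac{4}{3}x to the remainder.
  leading term yz^{2}: no divisor's leading term divides it; move \tfrac{3}{2}yz^{2} to the remainder.
  leading term z^{3}: no divisor's leading term divides it; move -\tfrac{16}{9}z^{3} to the remainder.
  leading term z^{2}: no divisor's leading term divides it; move \tfrac{2}{3}z^{2} to the remainder.
  leading term z: no divisor's leading term divides it; move \tfrac{59}{18}z to the remainder.
  leading term 1: no divisor's leading term divides it; move -\tfrac{2}{3} to the remainder.
  remainder \tfrac{4}{3}x + \tfrac{3}{2}yz^{2} - \tfrac{16}{9}z^{3} + \tfrac{2}{3}z^{2} + \tfrac{59}{18}z - \tfrac{2}{3} ≠ 0; add g_3 = \tfrac{4}{3}x + \tfrac{3}{2}yz^{2} - \tfrac{16}{9}z^{3} + \tfrac{2}{3}z^{2} + \tfrac{59}{18}z - \tfrac{2}{3} to the basis.

S(f_1,g_3): lcm = xz. S = -\tfrac{9}{8}yz^{3} + \tfrac{4}{3}z^{4} - \tfrac{1}{2}z^{3} - \tfrac{91}{24}z^{2} + \tfrac{1}{2}z + \tfrac{4}{3}.
  leading term yz^{3}: no divisor's leading term divides it; move -\tfrac{9}{8}yz^{3} to the remainder.
  leading term z^{4}: no divisor's leading term divides it; move \tfrac{4}{3}z^{4} to the remainder.
  leading term z^{3}: no divisor's leading term divides it; move -\tfrac{1}{2}z^{3} to the remainder.
  leading term z^{2}: no divisor's leading term divides it; move -\tfrac{91}{24}z^{2} to the remainder.
  leading term z: no divisor's leading term divides it; move \tfrac{1}{2}z to the remainder.
  leading term 1: no divisor's leading term divides it; move \tfrac{4}{3} to the remainder.
  remainder -\tfrac{9}{8}yz^{3} + \tfrac{4}{3}z^{4} - \tfrac{1}{2}z^{3} - \tfrac{91}{24}z^{2} + \tfrac{1}{2}z + \tfrac{4}{3} ≠ 0; add g_4 = -\tfrac{9}{8}yz^{3} + \tfrac{4}{3}z^{4} - \tfrac{1}{2}z^{3} - \tfrac{91}{24}z^{2} + \tfrac{1}{2}z + \tfrac{4}{3} to the basis.

The other S-polynomials (S(f_2,g_3), S(f_1,g_4), S(f_2,g_4), S(g_3,g_4)) all reduce to 0 modulo the current basis, so we have a Gröbner basis.
Inter-reduce: drop elements whose leading term is divisible by another's, tail-reduce, and make monic.
Reduced Gröbner basis: {x + \tfrac{9}{8}yz^{2} - \tfrac{4}{3}z^{3} + \tfrac{1}{2}z^{2} + \tfrac{59}{24}z - \tfrac{1}{2}, yz^{3} - \tfrac{32}{27}z^{4} + \tfrac{4}{9}z^{3} + \tfrac{91}{27}z^{2} - \tfrac{4}{9}z - \tfrac{32}{27}}.

Buchberger on the second generating set:
h_1 = -40x^{2} + 12xz + 22x + 60yz - 16z^{2} + 76, LT = x^{2}.
h_2 = 24xz - 32z^{2} + 32, LT = xz.

S(h_1,h_2): lcm = x^{2}z. S = \tfrac{31}{30}xz^{2} - \tfrac{11}{20}xz - \tfrac{4}{3}x - \tfrac{3}{2}yz^{2} + \tfrac{2}{5}z^{3} - \tfrac{19}{10}z.
  leading term xz^{2}: subtract (\tfrac{31}{720}z)·h_2 from \tfrac{31}{30}xz^{2} - \tfrac{11}{20}xz - \tfrac{4}{3}x - \tfrac{3}{2}yz^{2} + \tfrac{2}{5}z^{3} - \tfrac{19}{10}z → -\tfrac{11}{20}xz - \tfrac{4}{3}x - \tfrac{3}{2}yz^{2} + \tfrac{16}{9}z^{3} - \tfrac{59}{18}z
  leading term xz: subtract (-\tfrac{11}{480})·h_2 from -\tfrac{11}{20}xz - \tfrac{4}{3}x - \tfrac{3}{2}yz^{2} + \tfrac{16}{9}z^{3} - \tfrac{59}{18}z → -\tfrac{4}{3}x - \tfrac{3}{2}yz^{2} + \tfrac{16}{9}z^{3} - \tfrac{11}{15}z^{2} - \tfrac{59}{18}z + \tfrac{11}{15}
  leading term x: no divisor's leading term divides it; move -\tfrac{4}{3}x to the remainder.
  leading term yz^{2}: no divisor's leading term divides it; move -\tfrac{3}{2}yz^{2} to the remainder.
  leading term z^{3}: no divisor's leading term divides it; move \tfrac{16}{9}z^{3} to the remainder.
  leading term z^{2}: no divisor's leading term divides it; move -\tfrac{11}{15}z^{2} to the remainder.
  leading term z: no divisor's leading term divides it; move -\tfrac{59}{18}z to the remainder.
  leading term 1: no divisor's leading term divides it; move \tfrac{11}{15} to the remainder.
  remainder -\tfrac{4}{3}x - \tfrac{3}{2}yz^{2} + \tfrac{16}{9}z^{3} - \tfrac{11}{15}z^{2} - \tfrac{59}{18}z + \tfrac{11}{15} ≠ 0; add k_3 = -\tfrac{4}{3}x - \tfrac{3}{2}yz^{2} + \tfrac{16}{9}z^{3} - \tfrac{11}{15}z^{2} - \tfrac{59}{18}z + \tfrac{11}{15} to the basis.

S(h_1,k_3): lcm = x^{2}. S = -\tfrac{9}{8}xyz^{2} + \tfrac{4}{3}xz^{3} - \tfrac{11}{20}xz^{2} - \tfrac{331}{120}xz - \tfrac{3}{2}yz + \tfrac{2}{5}z^{2} - \tfrac{19}{10}.
  leading term xyz^{2}: subtract (-\tfrac{3}{64}yz)·h_2 from -\tfrac{9}{8}xyz^{2} + \tfrac{4}{3}xz^{3} - \tfrac{11}{20}xz^{2} - \tfrac{331}{120}xz - \tfrac{3}{2}yz + \tfrac{2}{5}z^{2} - \tfrac{19}{10} → \tfrac{4}{3}xz^{3} - \tfrac{11}{20}xz^{2} - \tfrac{331}{120}xz - \tfrac{3}{2}yz^{3} + \tfrac{2}{5}z^{2} - \tfrac{19}{10}
  leading term xz^{3}: subtract (\tfrac{1}{18}z^{2})·h_2 from \tfrac{4}{3}xz^{3} - \tfrac{11}{20}xz^{2} - \tfrac{331}{120}xz - \tfrac{3}{2}yz^{3} + \tfrac{2}{5}z^{2} - \tfrac{19}{10} → -\tfrac{11}{20}xz^{2} - \tfrac{331}{120}xz - \tfrac{3}{2}yz^{3} + \tfrac{16}{9}z^{4} - \tfrac{62}{45}z^{2} - \tfrac{19}{10}
  leading term xz^{2}: subtract (-\tfrac{11}{480}z)·h_2 from -\tfrac{11}{20}xz^{2} - \tfrac{331}{120}xz - \tfrac{3}{2}yz^{3} + \tfrac{16}{9}z^{4} - \tfrac{62}{45}z^{2} - \tfrac{19}{10} → -\tfrac{331}{120}xz - \tfrac{3}{2}yz^{3} + \tfrac{16}{9}z^{4} - \tfrac{11}{15}z^{3} - \tfrac{62}{45}z^{2} + \tfrac{11}{15}z - \tfrac{19}{10}
  leading term xz: subtract (-\tfrac{331}{2880})·h_2 from -\tfrac{331}{120}xz - \tfrac{3}{2}yz^{3} + \tfrac{16}{9}z^{4} - \tfrac{11}{15}z^{3} - \tfrac{62}{45}z^{2} + \tfrac{11}{15}z - \tfrac{19}{10} → -\tfrac{3}{2}yz^{3} + \tfrac{16}{9}z^{4} - \tfrac{11}{15}z^{3} - \tfrac{91}{18}z^{2} + \tfrac{11}{15}z + \tfrac{16}{9}
  leading term yz^{3}: no divisor's leading term divides it; move -\tfrac{3}{2}yz^{3} to the remainder.
  leading term z^{4}: no divisor's leading term divides it; move \tfrac{16}{9}z^{4} to the remainder.
  leading term z^{3}: no divisor's leading term divides it; move -\tfrac{11}{15}z^{3} to the remainder.
  leading term z^{2}: no divisor's leading term divides it; move -\tfrac{91}{18}z^{2} to the remainder.
  leading term z: no divisor's leading term divides it; move \tfrac{11}{15}z to the remainder.
  leading term 1: no divisor's leading term divides it; move \tfrac{16}{9} to the remainder.
  remainder -\tfrac{3}{2}yz^{3} + \tfrac{16}{9}z^{4} - \tfrac{11}{15}z^{3} - \tfrac{91}{18}z^{2} + \tfrac{11}{15}z + \tfrac{16}{9} ≠ 0; add k_4 = -\tfrac{3}{2}yz^{3} + \tfrac{16}{9}z^{4} - \tfrac{11}{15}z^{3} - \tfrac{91}{18}z^{2} + \tfrac{11}{15}z + \tfrac{16}{9} to the basis.

The other S-polynomials (S(h_2,k_3), S(h_1,k_4), S(h_2,k_4), S(k_3,k_4)) all reduce to 0 modulo the current basis, so we have a Gröbner basis.
Inter-reduce: drop elements whose leading term is divisible by another's, tail-reduce, and make monic.
Reduced Gröbner basis: {x + \tfrac{9}{8}yz^{2} - \tfrac{4}{3}z^{3} + \tfrac{11}{20}z^{2} + \tfrac{59}{24}z - \tfrac{11}{20}, yz^{3} - \tfrac{32}{27}z^{4} + \tfrac{22}{45}z^{3} + \tfrac{91}{27}z^{2} - \tfrac{22}{45}z - \tfrac{32}{27}}.

The bases are distinct; the ideals are different.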